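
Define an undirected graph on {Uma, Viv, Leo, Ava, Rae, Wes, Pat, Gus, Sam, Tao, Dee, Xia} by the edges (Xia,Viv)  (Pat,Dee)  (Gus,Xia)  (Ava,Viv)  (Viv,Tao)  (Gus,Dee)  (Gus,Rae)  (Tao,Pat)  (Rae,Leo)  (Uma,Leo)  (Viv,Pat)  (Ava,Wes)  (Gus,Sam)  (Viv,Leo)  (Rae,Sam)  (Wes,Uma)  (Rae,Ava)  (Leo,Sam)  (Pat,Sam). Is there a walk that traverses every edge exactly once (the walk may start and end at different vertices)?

Degrees: Uma:2, Viv:5, Leo:4, Ava:3, Rae:4, Wes:2, Pat:4, Gus:4, Sam:4, Tao:2, Dee:2, Xia:2
Odd-degree vertices: Viv, Ava (2 total).
The non-isolated vertices are connected and exactly 2 have odd degree, so an Eulerian trail exists (from Viv to Ava).

Yes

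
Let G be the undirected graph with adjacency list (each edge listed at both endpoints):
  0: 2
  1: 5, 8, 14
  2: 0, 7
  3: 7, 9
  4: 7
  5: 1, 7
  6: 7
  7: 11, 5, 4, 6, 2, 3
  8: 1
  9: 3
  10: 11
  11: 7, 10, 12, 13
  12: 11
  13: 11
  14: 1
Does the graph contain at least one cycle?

The graph has 15 vertices, 14 edges, and 1 connected component.
A forest on 15 vertices with 1 component has exactly 14 edges, which matches — so no cycle.

No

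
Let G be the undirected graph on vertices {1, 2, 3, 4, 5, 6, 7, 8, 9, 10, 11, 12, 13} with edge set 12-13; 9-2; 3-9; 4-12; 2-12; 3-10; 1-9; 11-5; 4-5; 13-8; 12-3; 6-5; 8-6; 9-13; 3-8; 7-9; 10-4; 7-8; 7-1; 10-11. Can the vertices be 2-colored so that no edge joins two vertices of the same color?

7-1-9-7 is an odd cycle (length 3), and a bipartite graph can contain only even cycles.

No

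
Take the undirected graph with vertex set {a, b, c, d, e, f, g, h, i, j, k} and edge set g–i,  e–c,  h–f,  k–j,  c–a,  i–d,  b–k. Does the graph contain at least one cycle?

No

The graph has 11 vertices, 7 edges, and 4 connected components.
Since 7 = 11 - 4, the graph is a forest and contains no cycle.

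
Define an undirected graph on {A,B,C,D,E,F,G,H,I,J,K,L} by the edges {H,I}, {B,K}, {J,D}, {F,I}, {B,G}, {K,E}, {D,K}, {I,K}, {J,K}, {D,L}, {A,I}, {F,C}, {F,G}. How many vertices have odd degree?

Degrees: A:1, B:2, C:1, D:3, E:1, F:3, G:2, H:1, I:4, J:2, K:5, L:1
Odd-degree vertices: A, C, D, E, F, H, K, L.

8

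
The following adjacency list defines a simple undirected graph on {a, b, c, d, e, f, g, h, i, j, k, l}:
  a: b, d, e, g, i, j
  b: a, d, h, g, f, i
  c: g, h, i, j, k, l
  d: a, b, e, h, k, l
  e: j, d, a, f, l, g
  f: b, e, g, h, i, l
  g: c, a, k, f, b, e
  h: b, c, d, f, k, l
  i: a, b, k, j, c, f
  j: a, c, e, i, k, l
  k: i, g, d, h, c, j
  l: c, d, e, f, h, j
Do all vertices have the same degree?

Degrees: a:6, b:6, c:6, d:6, e:6, f:6, g:6, h:6, i:6, j:6, k:6, l:6
Every vertex has degree 6, so the graph is 6-regular.

Yes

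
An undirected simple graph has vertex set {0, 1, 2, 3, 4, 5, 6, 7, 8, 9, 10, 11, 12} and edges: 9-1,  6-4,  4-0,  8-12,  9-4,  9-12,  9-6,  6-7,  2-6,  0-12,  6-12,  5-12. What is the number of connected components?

Component: {3}
Component: {10}
Component: {11}
Component: {0, 1, 2, 4, 5, 6, 7, 8, 9, 12}

4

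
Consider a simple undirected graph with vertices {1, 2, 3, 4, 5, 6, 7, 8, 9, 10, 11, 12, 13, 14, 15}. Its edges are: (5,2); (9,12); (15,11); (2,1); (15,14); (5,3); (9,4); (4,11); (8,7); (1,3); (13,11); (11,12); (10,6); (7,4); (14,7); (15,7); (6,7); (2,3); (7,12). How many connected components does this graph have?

2

Component: {1, 2, 3, 5}
Component: {4, 6, 7, 8, 9, 10, 11, 12, 13, 14, 15}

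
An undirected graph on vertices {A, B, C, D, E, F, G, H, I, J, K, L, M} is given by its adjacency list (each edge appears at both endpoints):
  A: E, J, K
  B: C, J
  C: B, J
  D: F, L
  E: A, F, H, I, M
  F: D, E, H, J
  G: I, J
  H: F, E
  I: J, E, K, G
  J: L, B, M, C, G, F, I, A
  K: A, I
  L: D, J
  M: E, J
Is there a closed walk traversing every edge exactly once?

Degrees: A:3, B:2, C:2, D:2, E:5, F:4, G:2, H:2, I:4, J:8, K:2, L:2, M:2
A, E have odd degree; an Eulerian circuit needs every degree to be even, so none exists.

No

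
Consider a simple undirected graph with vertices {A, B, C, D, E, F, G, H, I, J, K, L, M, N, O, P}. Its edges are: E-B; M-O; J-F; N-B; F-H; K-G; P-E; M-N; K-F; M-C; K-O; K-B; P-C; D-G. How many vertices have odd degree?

6

Degrees: A:0, B:3, C:2, D:1, E:2, F:3, G:2, H:1, I:0, J:1, K:4, L:0, M:3, N:2, O:2, P:2
Odd-degree vertices: B, D, F, H, J, M.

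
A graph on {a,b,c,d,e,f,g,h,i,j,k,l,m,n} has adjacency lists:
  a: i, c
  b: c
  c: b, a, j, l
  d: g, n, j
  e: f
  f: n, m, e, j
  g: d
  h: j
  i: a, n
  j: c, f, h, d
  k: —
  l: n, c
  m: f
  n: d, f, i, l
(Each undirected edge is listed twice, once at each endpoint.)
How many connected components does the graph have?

Component: {k}
Component: {a, b, c, d, e, f, g, h, i, j, l, m, n}

2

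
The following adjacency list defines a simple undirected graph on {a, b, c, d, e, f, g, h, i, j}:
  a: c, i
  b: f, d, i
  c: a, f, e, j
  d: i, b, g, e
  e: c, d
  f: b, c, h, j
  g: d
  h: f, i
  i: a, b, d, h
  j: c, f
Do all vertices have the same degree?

No

Degrees: a:2, b:3, c:4, d:4, e:2, f:4, g:1, h:2, i:4, j:2
Vertex g has degree 1 while c has degree 4, so the graph is not regular.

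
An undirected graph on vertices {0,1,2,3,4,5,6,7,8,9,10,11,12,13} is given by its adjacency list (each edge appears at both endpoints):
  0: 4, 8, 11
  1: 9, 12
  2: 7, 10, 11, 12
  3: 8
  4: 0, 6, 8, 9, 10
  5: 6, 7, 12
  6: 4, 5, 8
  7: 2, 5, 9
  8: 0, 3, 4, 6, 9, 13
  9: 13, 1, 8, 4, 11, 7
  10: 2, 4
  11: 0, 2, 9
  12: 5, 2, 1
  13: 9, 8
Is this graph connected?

A breadth-first search from 0 visits 0, 11, 8, 4, 9, 2, 13, 3, 6, 10, 1, 7, 12, 5 — all 14 vertices — so the graph is connected.

Yes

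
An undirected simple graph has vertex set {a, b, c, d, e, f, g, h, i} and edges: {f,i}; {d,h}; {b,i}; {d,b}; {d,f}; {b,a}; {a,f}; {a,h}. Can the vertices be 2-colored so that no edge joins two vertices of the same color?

Partition the vertices as {b, c, e, f, g, h} vs {a, d, i}. Each listed edge has one endpoint in each part, so the graph is bipartite.

Yes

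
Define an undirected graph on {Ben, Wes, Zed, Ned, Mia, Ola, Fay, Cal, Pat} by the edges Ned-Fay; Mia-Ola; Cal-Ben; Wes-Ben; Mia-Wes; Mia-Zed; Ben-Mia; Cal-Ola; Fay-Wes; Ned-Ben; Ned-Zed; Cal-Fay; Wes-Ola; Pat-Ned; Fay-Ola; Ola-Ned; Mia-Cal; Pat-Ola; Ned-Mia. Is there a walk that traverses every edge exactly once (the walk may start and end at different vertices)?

Yes

Degrees: Ben:4, Wes:4, Zed:2, Ned:6, Mia:6, Ola:6, Fay:4, Cal:4, Pat:2
Odd-degree vertices: none (0 total).
The non-isolated vertices are connected and exactly 0 have odd degree, so an Eulerian trail exists.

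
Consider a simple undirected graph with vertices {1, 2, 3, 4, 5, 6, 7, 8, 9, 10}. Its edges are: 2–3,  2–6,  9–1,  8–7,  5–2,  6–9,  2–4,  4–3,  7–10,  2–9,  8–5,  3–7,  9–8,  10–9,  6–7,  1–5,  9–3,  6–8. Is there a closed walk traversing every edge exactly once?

No

Degrees: 1:2, 2:5, 3:4, 4:2, 5:3, 6:4, 7:4, 8:4, 9:6, 10:2
Vertices with odd degree: 2, 5. An Eulerian circuit requires all degrees even.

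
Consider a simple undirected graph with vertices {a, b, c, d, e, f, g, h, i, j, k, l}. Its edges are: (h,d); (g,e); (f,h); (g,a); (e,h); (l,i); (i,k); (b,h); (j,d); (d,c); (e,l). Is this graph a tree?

Yes

The graph has 12 vertices and 11 edges.
It is connected with exactly 11 edges, hence acyclic — it is a tree.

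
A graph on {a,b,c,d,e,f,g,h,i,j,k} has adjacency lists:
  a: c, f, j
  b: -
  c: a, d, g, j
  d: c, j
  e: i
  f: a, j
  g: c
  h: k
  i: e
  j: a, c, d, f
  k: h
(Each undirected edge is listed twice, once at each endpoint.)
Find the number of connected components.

Component: {b}
Component: {e, i}
Component: {h, k}
Component: {a, c, d, f, g, j}

4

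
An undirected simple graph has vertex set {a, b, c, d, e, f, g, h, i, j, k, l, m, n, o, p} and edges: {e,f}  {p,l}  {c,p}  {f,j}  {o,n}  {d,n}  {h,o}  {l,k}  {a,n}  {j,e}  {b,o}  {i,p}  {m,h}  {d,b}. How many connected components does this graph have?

Component: {g}
Component: {e, f, j}
Component: {c, i, k, l, p}
Component: {a, b, d, h, m, n, o}

4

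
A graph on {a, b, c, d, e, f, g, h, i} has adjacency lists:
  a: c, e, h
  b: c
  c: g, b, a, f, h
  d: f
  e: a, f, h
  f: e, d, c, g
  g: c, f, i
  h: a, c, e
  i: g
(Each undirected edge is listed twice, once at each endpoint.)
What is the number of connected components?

Component: {a, b, c, d, e, f, g, h, i}

1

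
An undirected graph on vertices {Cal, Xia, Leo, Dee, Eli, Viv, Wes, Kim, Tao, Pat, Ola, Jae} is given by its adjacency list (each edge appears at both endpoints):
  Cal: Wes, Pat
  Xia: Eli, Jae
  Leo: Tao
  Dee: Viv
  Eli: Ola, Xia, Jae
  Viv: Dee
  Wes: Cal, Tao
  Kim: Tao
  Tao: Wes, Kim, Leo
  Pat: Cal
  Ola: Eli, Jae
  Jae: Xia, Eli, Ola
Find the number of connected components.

3

Component: {Dee, Viv}
Component: {Xia, Eli, Ola, Jae}
Component: {Cal, Leo, Wes, Kim, Tao, Pat}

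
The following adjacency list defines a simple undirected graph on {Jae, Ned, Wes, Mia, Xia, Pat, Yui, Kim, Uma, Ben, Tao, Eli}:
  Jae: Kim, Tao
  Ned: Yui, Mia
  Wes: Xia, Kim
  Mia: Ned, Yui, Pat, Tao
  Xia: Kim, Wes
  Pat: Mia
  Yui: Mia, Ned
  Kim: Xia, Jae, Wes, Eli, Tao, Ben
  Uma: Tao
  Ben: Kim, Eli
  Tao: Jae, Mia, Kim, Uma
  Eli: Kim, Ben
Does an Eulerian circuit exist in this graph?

Degrees: Jae:2, Ned:2, Wes:2, Mia:4, Xia:2, Pat:1, Yui:2, Kim:6, Uma:1, Ben:2, Tao:4, Eli:2
Vertices with odd degree: Pat, Uma. An Eulerian circuit requires all degrees even.

No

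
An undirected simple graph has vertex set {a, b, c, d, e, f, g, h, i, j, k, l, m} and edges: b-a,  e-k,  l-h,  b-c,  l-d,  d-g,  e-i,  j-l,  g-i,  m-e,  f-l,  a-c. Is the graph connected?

No

Component: {a, b, c}
Component: {d, e, f, g, h, i, j, k, l, m}
No edge joins these 2 groups, so the graph is disconnected.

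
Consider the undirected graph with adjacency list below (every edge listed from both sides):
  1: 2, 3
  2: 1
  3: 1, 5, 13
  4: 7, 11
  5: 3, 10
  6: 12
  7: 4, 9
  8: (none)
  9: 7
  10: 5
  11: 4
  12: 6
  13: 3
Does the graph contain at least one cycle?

The graph has 13 vertices, 9 edges, and 4 connected components.
A forest on 13 vertices with 4 components has exactly 9 edges, which matches — so no cycle.

No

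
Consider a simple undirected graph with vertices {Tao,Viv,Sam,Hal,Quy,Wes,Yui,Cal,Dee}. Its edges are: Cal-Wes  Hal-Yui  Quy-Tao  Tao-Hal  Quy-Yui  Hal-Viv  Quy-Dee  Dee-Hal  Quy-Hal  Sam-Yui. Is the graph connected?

Component: {Wes, Cal}
Component: {Tao, Viv, Sam, Hal, Quy, Yui, Dee}
There are 2 separate components, so the graph is not connected.

No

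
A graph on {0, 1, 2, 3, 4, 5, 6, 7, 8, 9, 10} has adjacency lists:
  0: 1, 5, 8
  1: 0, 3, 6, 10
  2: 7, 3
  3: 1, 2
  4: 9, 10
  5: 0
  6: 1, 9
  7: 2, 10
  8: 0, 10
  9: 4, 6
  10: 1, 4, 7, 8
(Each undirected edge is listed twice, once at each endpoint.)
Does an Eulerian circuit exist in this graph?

No

Degrees: 0:3, 1:4, 2:2, 3:2, 4:2, 5:1, 6:2, 7:2, 8:2, 9:2, 10:4
Vertices with odd degree: 0, 5. An Eulerian circuit requires all degrees even.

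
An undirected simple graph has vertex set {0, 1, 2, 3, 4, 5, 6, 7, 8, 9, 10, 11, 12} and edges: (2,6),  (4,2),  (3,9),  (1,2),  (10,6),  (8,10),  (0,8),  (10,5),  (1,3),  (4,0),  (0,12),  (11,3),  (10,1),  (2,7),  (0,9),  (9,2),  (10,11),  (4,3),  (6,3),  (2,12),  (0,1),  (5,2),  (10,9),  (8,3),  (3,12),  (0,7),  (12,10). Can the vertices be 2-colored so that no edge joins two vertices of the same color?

Yes

A valid 2-coloring puts {1, 4, 5, 6, 7, 8, 9, 11, 12} on one side and {0, 2, 3, 10} on the other; every edge crosses between the two sides.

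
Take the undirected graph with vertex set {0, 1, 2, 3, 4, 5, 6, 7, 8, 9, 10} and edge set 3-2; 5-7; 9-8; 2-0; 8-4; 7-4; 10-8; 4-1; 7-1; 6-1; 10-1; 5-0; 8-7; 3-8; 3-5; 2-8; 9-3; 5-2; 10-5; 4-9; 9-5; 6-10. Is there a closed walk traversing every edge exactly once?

Yes

Degrees: 0:2, 1:4, 2:4, 3:4, 4:4, 5:6, 6:2, 7:4, 8:6, 9:4, 10:4
Every vertex has even degree and the edges form a single connected piece, so an Eulerian circuit exists.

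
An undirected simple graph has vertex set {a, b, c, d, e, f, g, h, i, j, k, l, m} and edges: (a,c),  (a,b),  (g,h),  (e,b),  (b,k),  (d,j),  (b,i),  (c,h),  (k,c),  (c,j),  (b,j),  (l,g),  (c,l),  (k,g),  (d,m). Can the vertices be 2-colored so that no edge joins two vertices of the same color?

A valid 2-coloring puts {b, c, d, f, g} on one side and {a, e, h, i, j, k, l, m} on the other; every edge crosses between the two sides.

Yes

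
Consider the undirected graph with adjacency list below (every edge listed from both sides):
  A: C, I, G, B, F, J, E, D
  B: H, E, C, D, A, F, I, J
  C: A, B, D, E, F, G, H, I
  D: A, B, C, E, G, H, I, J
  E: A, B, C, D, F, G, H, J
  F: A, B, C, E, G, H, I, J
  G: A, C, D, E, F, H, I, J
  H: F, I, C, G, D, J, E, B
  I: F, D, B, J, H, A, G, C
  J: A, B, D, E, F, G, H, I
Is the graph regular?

Degrees: A:8, B:8, C:8, D:8, E:8, F:8, G:8, H:8, I:8, J:8
All degrees equal 8; the graph is regular.

Yes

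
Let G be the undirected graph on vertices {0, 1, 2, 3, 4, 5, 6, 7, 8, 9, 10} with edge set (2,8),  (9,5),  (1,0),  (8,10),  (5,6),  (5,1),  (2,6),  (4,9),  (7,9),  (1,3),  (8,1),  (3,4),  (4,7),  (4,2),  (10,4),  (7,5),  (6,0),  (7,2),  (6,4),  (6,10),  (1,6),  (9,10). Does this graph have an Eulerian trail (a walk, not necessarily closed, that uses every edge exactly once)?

Degrees: 0:2, 1:5, 2:4, 3:2, 4:6, 5:4, 6:6, 7:4, 8:3, 9:4, 10:4
Odd-degree vertices: 1, 8 (2 total).
With 2 odd-degree vertices and all edges in one connected piece, an Eulerian trail exists (from 1 to 8).

Yes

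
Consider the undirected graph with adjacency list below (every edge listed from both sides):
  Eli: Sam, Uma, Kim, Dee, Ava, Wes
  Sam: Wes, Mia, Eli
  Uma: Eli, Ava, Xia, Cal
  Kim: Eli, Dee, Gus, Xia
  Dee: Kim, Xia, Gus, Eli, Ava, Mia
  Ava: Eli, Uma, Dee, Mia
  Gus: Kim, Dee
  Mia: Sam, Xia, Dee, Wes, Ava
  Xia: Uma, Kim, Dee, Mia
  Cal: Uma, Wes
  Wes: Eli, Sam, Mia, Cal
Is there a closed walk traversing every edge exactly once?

No

Degrees: Eli:6, Sam:3, Uma:4, Kim:4, Dee:6, Ava:4, Gus:2, Mia:5, Xia:4, Cal:2, Wes:4
Vertices with odd degree: Sam, Mia. An Eulerian circuit requires all degrees even.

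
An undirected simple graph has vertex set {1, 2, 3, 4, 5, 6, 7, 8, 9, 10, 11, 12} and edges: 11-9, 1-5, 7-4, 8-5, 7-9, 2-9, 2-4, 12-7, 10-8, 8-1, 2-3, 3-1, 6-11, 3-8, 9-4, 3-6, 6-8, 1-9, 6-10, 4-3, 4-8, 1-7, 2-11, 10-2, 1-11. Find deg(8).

Neighbors of 8: 1, 3, 4, 5, 6, 10.

6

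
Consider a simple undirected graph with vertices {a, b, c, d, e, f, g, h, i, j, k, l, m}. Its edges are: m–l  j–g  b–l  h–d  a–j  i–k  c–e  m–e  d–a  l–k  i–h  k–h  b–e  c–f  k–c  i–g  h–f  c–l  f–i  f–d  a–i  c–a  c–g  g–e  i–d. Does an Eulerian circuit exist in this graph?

Degrees: a:4, b:2, c:6, d:4, e:4, f:4, g:4, h:4, i:6, j:2, k:4, l:4, m:2
Every vertex has even degree and the edges form a single connected piece, so an Eulerian circuit exists.

Yes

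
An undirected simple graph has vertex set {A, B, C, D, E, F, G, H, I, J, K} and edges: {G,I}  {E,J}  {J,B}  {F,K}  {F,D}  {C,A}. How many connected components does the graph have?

Component: {H}
Component: {A, C}
Component: {G, I}
Component: {B, E, J}
Component: {D, F, K}

5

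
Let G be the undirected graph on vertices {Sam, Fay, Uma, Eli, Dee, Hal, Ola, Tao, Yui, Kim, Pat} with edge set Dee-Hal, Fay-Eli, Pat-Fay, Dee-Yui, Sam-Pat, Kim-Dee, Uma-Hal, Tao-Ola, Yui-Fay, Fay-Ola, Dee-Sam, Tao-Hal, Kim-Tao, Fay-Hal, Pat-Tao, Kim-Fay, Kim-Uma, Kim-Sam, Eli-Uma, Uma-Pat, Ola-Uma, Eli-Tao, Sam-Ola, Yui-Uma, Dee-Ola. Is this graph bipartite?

Sam-Dee-Hal-Tao-Pat-Sam is an odd cycle (length 5), and a bipartite graph can contain only even cycles.

No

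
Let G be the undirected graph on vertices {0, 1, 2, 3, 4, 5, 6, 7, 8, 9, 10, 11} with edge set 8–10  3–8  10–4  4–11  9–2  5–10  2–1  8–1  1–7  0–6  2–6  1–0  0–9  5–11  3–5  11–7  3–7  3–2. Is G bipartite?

Yes

Partition the vertices as {1, 3, 6, 9, 10, 11} vs {0, 2, 4, 5, 7, 8}. Each listed edge has one endpoint in each part, so the graph is bipartite.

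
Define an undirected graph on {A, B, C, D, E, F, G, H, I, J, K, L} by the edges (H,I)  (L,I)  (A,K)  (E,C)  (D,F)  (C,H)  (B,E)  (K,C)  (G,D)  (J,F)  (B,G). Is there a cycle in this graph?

No

|V| = 12, |E| = 11, number of components = 1.
Since 11 = 12 - 1, the graph is a forest and contains no cycle.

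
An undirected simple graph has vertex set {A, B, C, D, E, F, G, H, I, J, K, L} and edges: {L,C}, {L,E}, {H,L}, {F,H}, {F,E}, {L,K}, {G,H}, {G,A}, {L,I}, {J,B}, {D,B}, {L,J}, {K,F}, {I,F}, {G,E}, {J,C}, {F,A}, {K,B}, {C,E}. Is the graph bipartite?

No

J-C-L-J is an odd cycle (length 3), and a bipartite graph can contain only even cycles.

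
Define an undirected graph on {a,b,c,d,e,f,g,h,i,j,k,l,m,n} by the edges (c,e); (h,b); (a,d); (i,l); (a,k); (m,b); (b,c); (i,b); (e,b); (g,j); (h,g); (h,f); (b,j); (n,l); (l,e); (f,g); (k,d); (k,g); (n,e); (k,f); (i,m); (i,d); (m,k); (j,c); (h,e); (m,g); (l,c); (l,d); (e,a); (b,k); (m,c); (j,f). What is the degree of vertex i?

Neighbors of i: b, d, l, m.

4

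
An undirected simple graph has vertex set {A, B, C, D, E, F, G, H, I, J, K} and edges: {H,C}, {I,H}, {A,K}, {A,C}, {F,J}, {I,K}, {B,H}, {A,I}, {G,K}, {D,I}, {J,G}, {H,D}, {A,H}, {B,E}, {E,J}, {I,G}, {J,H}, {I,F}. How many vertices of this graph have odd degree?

2

Degrees: A:4, B:2, C:2, D:2, E:2, F:2, G:3, H:6, I:6, J:4, K:3
Odd-degree vertices: G, K.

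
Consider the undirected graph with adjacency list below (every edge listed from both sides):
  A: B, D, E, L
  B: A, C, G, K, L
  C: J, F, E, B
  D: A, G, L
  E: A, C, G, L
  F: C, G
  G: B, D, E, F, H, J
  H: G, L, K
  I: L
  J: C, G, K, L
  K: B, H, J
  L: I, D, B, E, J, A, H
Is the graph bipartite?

No

D-A-L-D is an odd cycle (length 3), and a bipartite graph can contain only even cycles.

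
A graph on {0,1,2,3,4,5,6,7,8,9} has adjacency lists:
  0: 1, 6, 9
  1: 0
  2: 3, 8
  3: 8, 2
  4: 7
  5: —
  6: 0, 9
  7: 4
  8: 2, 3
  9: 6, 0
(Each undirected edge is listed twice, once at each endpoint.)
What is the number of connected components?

Component: {5}
Component: {4, 7}
Component: {2, 3, 8}
Component: {0, 1, 6, 9}

4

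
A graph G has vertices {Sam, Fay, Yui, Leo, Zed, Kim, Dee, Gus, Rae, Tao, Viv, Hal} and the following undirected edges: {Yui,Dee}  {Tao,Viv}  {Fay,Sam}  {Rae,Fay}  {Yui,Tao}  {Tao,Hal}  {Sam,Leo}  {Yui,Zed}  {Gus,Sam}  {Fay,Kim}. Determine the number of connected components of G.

Component: {Sam, Fay, Leo, Kim, Gus, Rae}
Component: {Yui, Zed, Dee, Tao, Viv, Hal}

2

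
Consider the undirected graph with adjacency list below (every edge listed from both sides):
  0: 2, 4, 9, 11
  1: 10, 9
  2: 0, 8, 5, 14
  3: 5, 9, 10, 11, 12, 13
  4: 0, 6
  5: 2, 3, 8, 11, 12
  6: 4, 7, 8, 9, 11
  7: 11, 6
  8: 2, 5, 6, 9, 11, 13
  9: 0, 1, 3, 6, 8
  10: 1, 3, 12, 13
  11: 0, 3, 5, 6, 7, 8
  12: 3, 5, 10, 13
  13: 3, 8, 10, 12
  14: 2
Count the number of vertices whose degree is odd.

Degrees: 0:4, 1:2, 2:4, 3:6, 4:2, 5:5, 6:5, 7:2, 8:6, 9:5, 10:4, 11:6, 12:4, 13:4, 14:1
Odd-degree vertices: 5, 6, 9, 14.

4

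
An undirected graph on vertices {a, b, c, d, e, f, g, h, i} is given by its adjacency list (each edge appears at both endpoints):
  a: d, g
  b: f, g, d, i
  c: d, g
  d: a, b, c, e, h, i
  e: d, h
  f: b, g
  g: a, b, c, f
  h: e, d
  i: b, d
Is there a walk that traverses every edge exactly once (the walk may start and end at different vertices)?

Degrees: a:2, b:4, c:2, d:6, e:2, f:2, g:4, h:2, i:2
Odd-degree vertices: none (0 total).
The non-isolated vertices are connected and exactly 0 have odd degree, so an Eulerian trail exists.

Yes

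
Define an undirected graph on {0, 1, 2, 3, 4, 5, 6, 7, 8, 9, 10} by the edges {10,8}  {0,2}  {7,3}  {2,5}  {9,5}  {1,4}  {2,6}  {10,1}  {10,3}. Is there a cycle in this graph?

No

|V| = 11, |E| = 9, number of components = 2.
Since 9 = 11 - 2, the graph is a forest and contains no cycle.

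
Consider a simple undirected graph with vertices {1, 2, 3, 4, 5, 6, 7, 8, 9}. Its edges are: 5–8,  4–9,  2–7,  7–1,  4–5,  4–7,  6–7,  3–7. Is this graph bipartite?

Yes

A valid 2-coloring puts {5, 7, 9} on one side and {1, 2, 3, 4, 6, 8} on the other; every edge crosses between the two sides.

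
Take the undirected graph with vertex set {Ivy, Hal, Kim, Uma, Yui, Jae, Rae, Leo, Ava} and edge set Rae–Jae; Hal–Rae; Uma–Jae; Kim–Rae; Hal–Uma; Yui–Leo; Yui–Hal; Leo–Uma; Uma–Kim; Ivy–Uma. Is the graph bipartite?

A valid 2-coloring puts {Uma, Yui, Rae, Ava} on one side and {Ivy, Hal, Kim, Jae, Leo} on the other; every edge crosses between the two sides.

Yes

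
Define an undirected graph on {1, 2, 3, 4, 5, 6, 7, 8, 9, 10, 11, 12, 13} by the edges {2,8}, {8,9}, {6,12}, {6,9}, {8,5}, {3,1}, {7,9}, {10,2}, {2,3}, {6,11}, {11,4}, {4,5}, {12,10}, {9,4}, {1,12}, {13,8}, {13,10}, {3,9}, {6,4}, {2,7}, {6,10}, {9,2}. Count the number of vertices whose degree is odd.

4

Degrees: 1:2, 2:5, 3:3, 4:4, 5:2, 6:5, 7:2, 8:4, 9:6, 10:4, 11:2, 12:3, 13:2
Odd-degree vertices: 2, 3, 6, 12.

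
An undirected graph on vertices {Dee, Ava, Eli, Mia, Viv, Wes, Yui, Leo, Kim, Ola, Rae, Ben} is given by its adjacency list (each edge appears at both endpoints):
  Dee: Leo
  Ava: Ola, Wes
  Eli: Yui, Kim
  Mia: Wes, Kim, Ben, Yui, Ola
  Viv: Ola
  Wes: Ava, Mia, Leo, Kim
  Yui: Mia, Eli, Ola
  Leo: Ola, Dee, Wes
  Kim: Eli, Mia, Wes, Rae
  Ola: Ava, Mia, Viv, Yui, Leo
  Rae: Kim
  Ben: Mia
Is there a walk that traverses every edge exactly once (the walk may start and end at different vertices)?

No

Degrees: Dee:1, Ava:2, Eli:2, Mia:5, Viv:1, Wes:4, Yui:3, Leo:3, Kim:4, Ola:5, Rae:1, Ben:1
Odd-degree vertices: Dee, Mia, Viv, Yui, Leo, Ola, Rae, Ben (8 total).
With 8 odd-degree vertices (more than two), no single trail can use every edge.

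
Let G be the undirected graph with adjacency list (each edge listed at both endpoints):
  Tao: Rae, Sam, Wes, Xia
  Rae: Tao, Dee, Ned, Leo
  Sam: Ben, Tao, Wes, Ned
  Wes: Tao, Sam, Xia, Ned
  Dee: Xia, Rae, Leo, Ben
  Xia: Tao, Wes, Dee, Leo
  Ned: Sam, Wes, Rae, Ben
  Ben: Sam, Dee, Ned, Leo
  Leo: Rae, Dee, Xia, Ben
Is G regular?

Yes

Degrees: Tao:4, Rae:4, Sam:4, Wes:4, Dee:4, Xia:4, Ned:4, Ben:4, Leo:4
Every vertex has degree 4, so the graph is 4-regular.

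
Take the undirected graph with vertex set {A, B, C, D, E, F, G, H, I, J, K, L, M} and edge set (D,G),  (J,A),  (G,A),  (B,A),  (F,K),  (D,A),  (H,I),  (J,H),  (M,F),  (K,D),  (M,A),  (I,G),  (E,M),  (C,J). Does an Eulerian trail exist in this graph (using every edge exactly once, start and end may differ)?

No

Degrees: A:5, B:1, C:1, D:3, E:1, F:2, G:3, H:2, I:2, J:3, K:2, L:0, M:3
Odd-degree vertices: A, B, C, D, E, G, J, M (8 total).
An Eulerian trail requires 0 or 2 odd-degree vertices; here there are 8.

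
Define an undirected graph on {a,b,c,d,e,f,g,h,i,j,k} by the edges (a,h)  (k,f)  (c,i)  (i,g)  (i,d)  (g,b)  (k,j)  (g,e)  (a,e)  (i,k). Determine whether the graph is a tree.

Yes

|V| = 11, |E| = 10.
It is connected with exactly 10 edges, hence acyclic — it is a tree.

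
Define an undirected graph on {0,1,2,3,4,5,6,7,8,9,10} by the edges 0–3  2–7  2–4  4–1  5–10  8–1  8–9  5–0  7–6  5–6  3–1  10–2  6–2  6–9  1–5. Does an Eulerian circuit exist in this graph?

Degrees: 0:2, 1:4, 2:4, 3:2, 4:2, 5:4, 6:4, 7:2, 8:2, 9:2, 10:2
All degrees are even and the non-isolated vertices are connected — an Eulerian circuit exists.

Yes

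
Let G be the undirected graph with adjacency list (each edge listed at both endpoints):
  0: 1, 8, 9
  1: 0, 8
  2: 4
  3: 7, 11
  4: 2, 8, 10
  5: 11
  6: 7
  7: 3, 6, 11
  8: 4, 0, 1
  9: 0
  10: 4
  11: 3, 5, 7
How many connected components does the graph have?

Component: {3, 5, 6, 7, 11}
Component: {0, 1, 2, 4, 8, 9, 10}

2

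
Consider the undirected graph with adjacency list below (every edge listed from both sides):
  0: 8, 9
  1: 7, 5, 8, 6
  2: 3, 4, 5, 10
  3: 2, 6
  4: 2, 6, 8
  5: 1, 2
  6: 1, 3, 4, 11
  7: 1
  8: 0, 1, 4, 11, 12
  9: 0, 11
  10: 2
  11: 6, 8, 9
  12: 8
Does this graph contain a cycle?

The graph has 13 vertices, 17 edges, and 1 connected component.
One cycle is 0-8-1-6-11-9-0.

Yes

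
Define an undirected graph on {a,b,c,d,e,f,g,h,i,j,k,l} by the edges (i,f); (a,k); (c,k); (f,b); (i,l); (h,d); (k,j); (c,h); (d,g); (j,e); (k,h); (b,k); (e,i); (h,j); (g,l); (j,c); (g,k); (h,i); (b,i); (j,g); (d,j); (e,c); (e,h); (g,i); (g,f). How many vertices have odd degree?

Degrees: a:1, b:3, c:4, d:3, e:4, f:3, g:6, h:6, i:6, j:6, k:6, l:2
Odd-degree vertices: a, b, d, f.

4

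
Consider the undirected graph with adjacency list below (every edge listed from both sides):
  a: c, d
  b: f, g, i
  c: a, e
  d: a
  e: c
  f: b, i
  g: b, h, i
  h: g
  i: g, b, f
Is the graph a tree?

The graph has 9 vertices and 9 edges.
It is not connected, so it is not a tree.

No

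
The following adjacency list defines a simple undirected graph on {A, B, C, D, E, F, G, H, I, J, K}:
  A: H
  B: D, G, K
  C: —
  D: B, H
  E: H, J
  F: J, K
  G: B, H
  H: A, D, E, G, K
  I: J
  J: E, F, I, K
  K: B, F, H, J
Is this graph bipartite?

No

The cycle J-F-K-J has length 3, which is odd, so the graph is not bipartite.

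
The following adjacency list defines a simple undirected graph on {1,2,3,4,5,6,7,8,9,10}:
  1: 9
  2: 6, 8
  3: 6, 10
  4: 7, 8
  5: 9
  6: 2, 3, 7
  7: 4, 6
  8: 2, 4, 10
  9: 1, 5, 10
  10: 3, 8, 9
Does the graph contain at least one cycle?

|V| = 10, |E| = 11, number of components = 1.
One cycle is 6-2-8-4-7-6.

Yes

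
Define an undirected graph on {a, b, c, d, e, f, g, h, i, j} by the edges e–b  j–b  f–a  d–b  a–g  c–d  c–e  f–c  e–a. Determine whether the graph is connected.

Component: {h}
Component: {i}
Component: {a, b, c, d, e, f, g, j}
No edge joins these 3 groups, so the graph is disconnected.

No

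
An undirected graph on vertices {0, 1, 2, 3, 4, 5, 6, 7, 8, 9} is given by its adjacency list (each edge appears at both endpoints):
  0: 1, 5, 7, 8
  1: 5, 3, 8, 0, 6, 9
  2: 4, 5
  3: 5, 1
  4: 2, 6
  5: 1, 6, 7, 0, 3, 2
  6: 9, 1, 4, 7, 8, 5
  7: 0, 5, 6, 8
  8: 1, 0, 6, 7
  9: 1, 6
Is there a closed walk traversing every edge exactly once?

Yes

Degrees: 0:4, 1:6, 2:2, 3:2, 4:2, 5:6, 6:6, 7:4, 8:4, 9:2
Every vertex has even degree and the edges form a single connected piece, so an Eulerian circuit exists.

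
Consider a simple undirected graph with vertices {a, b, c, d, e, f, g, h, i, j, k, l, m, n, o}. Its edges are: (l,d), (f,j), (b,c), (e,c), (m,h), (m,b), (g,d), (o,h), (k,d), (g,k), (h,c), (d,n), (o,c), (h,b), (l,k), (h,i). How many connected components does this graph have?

Component: {a}
Component: {f, j}
Component: {d, g, k, l, n}
Component: {b, c, e, h, i, m, o}

4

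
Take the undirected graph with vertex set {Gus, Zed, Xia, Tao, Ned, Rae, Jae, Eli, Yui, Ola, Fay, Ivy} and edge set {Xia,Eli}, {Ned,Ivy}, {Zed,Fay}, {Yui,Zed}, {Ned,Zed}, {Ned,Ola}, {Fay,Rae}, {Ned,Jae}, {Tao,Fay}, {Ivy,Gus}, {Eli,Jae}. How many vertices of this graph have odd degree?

8

Degrees: Gus:1, Zed:3, Xia:1, Tao:1, Ned:4, Rae:1, Jae:2, Eli:2, Yui:1, Ola:1, Fay:3, Ivy:2
Odd-degree vertices: Gus, Zed, Xia, Tao, Rae, Yui, Ola, Fay.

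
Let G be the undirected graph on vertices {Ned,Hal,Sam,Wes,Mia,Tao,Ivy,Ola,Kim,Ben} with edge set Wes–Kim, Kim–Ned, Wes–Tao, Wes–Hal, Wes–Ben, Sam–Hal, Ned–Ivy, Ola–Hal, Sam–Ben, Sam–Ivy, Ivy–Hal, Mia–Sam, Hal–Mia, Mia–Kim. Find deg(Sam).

4

Neighbors of Sam: Hal, Mia, Ivy, Ben.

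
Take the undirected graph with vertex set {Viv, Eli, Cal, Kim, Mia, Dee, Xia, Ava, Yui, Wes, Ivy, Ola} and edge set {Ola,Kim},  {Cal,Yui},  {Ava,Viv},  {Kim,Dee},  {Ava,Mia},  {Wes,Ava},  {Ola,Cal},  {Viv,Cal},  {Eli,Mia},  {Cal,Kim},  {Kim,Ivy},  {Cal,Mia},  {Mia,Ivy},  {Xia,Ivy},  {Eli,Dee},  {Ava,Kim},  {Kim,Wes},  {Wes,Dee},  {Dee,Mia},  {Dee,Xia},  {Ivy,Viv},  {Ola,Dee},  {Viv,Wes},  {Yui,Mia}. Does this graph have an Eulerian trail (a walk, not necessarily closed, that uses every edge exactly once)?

Degrees: Viv:4, Eli:2, Cal:5, Kim:6, Mia:6, Dee:6, Xia:2, Ava:4, Yui:2, Wes:4, Ivy:4, Ola:3
Odd-degree vertices: Cal, Ola (2 total).
The non-isolated vertices are connected and exactly 2 have odd degree, so an Eulerian trail exists (from Cal to Ola).

Yes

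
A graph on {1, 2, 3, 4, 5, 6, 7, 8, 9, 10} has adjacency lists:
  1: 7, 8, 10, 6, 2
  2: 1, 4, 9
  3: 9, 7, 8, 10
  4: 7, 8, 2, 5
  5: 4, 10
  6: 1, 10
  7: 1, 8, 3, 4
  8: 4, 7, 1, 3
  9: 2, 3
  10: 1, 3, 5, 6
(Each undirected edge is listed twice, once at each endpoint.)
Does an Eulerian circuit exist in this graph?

Degrees: 1:5, 2:3, 3:4, 4:4, 5:2, 6:2, 7:4, 8:4, 9:2, 10:4
1, 2 have odd degree; an Eulerian circuit needs every degree to be even, so none exists.

No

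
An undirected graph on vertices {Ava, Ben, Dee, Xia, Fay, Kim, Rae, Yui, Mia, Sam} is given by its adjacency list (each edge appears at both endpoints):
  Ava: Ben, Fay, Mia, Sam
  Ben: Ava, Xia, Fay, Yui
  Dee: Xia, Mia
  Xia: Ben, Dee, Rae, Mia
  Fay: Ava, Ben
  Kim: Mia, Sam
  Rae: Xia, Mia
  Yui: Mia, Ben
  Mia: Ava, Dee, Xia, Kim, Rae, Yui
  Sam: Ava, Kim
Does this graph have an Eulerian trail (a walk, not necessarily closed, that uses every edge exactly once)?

Degrees: Ava:4, Ben:4, Dee:2, Xia:4, Fay:2, Kim:2, Rae:2, Yui:2, Mia:6, Sam:2
Odd-degree vertices: none (0 total).
With 0 odd-degree vertices and all edges in one connected piece, an Eulerian trail exists.

Yes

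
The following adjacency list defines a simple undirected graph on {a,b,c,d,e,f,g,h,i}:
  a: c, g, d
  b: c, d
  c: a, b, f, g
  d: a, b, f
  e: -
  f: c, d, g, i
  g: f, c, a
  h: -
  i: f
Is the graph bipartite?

No

The cycle g-c-f-g has length 3, which is odd, so the graph is not bipartite.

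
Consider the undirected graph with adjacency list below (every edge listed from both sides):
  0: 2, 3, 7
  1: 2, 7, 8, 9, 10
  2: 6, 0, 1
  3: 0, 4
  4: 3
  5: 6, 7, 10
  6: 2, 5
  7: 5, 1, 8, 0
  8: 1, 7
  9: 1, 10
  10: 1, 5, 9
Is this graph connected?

Yes

Starting from 0 and exploring outward reaches every vertex (0, 2, 3, 7, 1, 6, 4, 8, 5, 9, 10); the graph is connected.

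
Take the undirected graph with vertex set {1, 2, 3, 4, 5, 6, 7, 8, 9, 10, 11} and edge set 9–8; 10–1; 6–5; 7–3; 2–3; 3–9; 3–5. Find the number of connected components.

4

Component: {4}
Component: {11}
Component: {1, 10}
Component: {2, 3, 5, 6, 7, 8, 9}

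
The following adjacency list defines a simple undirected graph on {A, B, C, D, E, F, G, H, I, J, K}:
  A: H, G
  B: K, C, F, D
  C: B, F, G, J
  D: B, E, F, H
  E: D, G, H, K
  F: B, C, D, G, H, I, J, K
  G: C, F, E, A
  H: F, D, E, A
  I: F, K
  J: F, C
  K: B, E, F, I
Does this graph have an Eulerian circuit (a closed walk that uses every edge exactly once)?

Yes

Degrees: A:2, B:4, C:4, D:4, E:4, F:8, G:4, H:4, I:2, J:2, K:4
Every vertex has even degree and the edges form a single connected piece, so an Eulerian circuit exists.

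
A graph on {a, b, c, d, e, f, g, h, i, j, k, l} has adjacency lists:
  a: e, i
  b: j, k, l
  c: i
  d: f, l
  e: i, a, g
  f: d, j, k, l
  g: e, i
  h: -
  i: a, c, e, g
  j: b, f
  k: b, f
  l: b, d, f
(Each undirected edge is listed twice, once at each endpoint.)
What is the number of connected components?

Component: {h}
Component: {a, c, e, g, i}
Component: {b, d, f, j, k, l}

3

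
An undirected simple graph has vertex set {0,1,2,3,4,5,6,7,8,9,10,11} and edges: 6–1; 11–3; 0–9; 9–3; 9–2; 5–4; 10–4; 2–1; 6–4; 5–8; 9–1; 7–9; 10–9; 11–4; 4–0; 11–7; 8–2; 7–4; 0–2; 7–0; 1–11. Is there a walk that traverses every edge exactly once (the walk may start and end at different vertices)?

Yes

Degrees: 0:4, 1:4, 2:4, 3:2, 4:6, 5:2, 6:2, 7:4, 8:2, 9:6, 10:2, 11:4
Odd-degree vertices: none (0 total).
With 0 odd-degree vertices and all edges in one connected piece, an Eulerian trail exists.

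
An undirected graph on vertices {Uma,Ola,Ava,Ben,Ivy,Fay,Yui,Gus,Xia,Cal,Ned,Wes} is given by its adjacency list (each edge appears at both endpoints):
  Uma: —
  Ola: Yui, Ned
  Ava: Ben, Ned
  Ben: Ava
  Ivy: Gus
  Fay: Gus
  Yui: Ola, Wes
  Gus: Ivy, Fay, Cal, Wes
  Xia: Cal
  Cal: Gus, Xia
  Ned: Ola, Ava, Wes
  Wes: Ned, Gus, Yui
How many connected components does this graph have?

2

Component: {Uma}
Component: {Ola, Ava, Ben, Ivy, Fay, Yui, Gus, Xia, Cal, Ned, Wes}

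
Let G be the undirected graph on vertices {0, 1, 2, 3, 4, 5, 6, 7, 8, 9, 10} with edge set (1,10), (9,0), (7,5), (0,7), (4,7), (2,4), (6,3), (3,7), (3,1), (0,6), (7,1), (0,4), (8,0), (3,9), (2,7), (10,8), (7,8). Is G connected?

Starting from 0 and exploring outward reaches every vertex (0, 9, 6, 4, 8, 7, 3, 2, 10, 5, 1); the graph is connected.

Yes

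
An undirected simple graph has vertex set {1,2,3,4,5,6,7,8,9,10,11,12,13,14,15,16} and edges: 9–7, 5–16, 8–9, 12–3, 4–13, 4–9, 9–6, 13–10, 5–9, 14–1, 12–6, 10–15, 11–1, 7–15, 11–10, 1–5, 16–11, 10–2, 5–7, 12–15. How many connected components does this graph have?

1

Component: {1, 2, 3, 4, 5, 6, 7, 8, 9, 10, 11, 12, 13, 14, 15, 16}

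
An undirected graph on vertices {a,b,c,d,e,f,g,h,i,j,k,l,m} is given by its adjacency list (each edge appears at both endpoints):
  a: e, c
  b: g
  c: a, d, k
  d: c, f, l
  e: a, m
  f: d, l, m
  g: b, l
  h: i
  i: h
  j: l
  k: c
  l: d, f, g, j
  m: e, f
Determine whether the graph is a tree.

|V| = 13, |E| = 13.
It is not connected, so it is not a tree.

No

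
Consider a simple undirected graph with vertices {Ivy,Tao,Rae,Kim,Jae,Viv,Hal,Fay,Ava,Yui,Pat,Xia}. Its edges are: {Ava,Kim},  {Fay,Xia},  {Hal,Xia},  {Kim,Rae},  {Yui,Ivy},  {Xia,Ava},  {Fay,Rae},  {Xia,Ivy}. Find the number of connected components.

5

Component: {Tao}
Component: {Jae}
Component: {Viv}
Component: {Pat}
Component: {Ivy, Rae, Kim, Hal, Fay, Ava, Yui, Xia}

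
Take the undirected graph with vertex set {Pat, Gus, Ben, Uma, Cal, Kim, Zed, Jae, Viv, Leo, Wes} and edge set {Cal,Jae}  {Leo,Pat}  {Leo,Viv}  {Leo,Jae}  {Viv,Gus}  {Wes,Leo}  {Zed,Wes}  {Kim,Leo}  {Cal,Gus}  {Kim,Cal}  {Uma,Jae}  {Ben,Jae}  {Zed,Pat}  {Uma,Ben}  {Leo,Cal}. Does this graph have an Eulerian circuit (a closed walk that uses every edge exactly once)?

Degrees: Pat:2, Gus:2, Ben:2, Uma:2, Cal:4, Kim:2, Zed:2, Jae:4, Viv:2, Leo:6, Wes:2
Every vertex has even degree and the edges form a single connected piece, so an Eulerian circuit exists.

Yes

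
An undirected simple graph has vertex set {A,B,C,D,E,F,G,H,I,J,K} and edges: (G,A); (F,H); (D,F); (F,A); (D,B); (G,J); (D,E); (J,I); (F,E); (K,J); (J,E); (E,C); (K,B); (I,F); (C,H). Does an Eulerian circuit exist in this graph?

No

Degrees: A:2, B:2, C:2, D:3, E:4, F:5, G:2, H:2, I:2, J:4, K:2
Vertices with odd degree: D, F. An Eulerian circuit requires all degrees even.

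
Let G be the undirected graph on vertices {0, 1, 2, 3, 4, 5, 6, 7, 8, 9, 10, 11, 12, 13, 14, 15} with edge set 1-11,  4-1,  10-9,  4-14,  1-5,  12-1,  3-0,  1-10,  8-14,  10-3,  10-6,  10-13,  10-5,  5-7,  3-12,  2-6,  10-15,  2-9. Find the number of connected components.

Component: {0, 1, 2, 3, 4, 5, 6, 7, 8, 9, 10, 11, 12, 13, 14, 15}

1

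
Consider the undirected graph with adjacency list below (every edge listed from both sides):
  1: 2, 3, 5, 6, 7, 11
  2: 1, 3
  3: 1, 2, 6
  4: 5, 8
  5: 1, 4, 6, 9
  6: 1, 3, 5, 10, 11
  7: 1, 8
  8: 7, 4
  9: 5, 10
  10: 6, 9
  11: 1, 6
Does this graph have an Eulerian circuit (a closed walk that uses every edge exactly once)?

No

Degrees: 1:6, 2:2, 3:3, 4:2, 5:4, 6:5, 7:2, 8:2, 9:2, 10:2, 11:2
3, 6 have odd degree; an Eulerian circuit needs every degree to be even, so none exists.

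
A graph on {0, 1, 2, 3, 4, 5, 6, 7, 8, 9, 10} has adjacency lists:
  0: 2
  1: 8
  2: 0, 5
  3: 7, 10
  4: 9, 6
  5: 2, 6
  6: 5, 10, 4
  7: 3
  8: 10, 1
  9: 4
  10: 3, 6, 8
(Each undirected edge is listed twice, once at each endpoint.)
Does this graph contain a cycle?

No

|V| = 11, |E| = 10, number of components = 1.
A forest on 11 vertices with 1 component has exactly 10 edges, which matches — so no cycle.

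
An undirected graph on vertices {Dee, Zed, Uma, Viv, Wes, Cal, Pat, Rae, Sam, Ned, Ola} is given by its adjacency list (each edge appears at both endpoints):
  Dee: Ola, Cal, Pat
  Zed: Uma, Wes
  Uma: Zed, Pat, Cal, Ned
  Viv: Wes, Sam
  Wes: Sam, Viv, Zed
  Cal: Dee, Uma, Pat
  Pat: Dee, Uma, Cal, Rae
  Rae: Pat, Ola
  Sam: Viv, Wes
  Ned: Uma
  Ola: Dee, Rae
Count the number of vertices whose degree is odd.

Degrees: Dee:3, Zed:2, Uma:4, Viv:2, Wes:3, Cal:3, Pat:4, Rae:2, Sam:2, Ned:1, Ola:2
Odd-degree vertices: Dee, Wes, Cal, Ned.

4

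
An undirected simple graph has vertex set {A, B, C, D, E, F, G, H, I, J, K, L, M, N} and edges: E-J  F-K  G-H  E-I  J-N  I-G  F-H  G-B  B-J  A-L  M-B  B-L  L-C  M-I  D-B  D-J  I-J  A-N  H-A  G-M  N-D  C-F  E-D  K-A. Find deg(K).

2

Neighbors of K: A, F.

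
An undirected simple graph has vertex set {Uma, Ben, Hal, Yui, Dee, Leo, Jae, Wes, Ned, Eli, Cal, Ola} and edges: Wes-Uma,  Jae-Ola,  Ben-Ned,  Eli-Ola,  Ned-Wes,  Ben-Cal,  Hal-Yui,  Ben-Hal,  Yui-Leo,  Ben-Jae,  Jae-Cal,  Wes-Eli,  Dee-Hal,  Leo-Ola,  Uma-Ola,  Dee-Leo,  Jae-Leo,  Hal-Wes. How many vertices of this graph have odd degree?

0

Degrees: Uma:2, Ben:4, Hal:4, Yui:2, Dee:2, Leo:4, Jae:4, Wes:4, Ned:2, Eli:2, Cal:2, Ola:4
Odd-degree vertices: none.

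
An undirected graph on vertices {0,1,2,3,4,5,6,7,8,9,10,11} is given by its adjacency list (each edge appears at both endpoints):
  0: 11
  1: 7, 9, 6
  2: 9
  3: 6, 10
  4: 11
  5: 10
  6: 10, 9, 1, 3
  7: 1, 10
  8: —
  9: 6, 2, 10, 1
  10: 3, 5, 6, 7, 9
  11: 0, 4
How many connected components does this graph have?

Component: {8}
Component: {0, 4, 11}
Component: {1, 2, 3, 5, 6, 7, 9, 10}

3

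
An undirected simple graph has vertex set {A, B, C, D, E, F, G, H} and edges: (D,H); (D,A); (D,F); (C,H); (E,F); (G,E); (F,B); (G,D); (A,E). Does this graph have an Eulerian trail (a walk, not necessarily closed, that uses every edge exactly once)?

Degrees: A:2, B:1, C:1, D:4, E:3, F:3, G:2, H:2
Odd-degree vertices: B, C, E, F (4 total).
An Eulerian trail requires 0 or 2 odd-degree vertices; here there are 4.

No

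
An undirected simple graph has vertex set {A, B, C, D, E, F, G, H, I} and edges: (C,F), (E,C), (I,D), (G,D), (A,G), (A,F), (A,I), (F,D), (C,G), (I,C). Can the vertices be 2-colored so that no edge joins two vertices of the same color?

Yes

Partition the vertices as {B, E, F, G, H, I} vs {A, C, D}. Each listed edge has one endpoint in each part, so the graph is bipartite.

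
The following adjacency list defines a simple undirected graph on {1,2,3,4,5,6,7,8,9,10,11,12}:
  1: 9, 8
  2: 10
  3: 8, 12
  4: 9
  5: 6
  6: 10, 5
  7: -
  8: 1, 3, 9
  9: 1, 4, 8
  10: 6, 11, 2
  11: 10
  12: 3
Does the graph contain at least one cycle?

The graph has 12 vertices, 10 edges, and 3 connected components.
Since 10 > 12 - 3, a cycle must exist; for instance 1-9-8-1.

Yes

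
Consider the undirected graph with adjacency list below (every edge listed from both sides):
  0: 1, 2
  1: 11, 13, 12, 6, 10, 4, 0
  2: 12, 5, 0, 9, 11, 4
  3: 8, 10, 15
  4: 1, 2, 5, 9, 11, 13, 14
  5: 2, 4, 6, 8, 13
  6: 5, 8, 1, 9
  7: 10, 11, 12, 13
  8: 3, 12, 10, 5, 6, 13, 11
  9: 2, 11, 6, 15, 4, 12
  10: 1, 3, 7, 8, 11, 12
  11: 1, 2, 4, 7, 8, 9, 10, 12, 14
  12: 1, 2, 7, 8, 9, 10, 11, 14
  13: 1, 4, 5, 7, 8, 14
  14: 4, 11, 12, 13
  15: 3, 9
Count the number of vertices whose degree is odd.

6

Degrees: 0:2, 1:7, 2:6, 3:3, 4:7, 5:5, 6:4, 7:4, 8:7, 9:6, 10:6, 11:9, 12:8, 13:6, 14:4, 15:2
Odd-degree vertices: 1, 3, 4, 5, 8, 11.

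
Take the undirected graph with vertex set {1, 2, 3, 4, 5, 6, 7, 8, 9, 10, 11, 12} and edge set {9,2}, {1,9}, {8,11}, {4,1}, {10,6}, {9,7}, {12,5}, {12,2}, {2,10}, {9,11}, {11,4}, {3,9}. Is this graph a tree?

|V| = 12, |E| = 12.
Connected but with 12 > 11 edges, so it has a cycle and is not a tree.

No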